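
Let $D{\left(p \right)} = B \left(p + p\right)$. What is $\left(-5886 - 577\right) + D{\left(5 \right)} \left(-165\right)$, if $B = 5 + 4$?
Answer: $-21313$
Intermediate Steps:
$B = 9$
$D{\left(p \right)} = 18 p$ ($D{\left(p \right)} = 9 \left(p + p\right) = 9 \cdot 2 p = 18 p$)
$\left(-5886 - 577\right) + D{\left(5 \right)} \left(-165\right) = \left(-5886 - 577\right) + 18 \cdot 5 \left(-165\right) = \left(-5886 - 577\right) + 90 \left(-165\right) = -6463 - 14850 = -21313$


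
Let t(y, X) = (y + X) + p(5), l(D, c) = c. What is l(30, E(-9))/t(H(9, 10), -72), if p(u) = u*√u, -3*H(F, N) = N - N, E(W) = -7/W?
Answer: -56/5059 - 35*√5/45531 ≈ -0.012788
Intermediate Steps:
H(F, N) = 0 (H(F, N) = -(N - N)/3 = -⅓*0 = 0)
p(u) = u^(3/2)
t(y, X) = X + y + 5*√5 (t(y, X) = (y + X) + 5^(3/2) = (X + y) + 5*√5 = X + y + 5*√5)
l(30, E(-9))/t(H(9, 10), -72) = (-7/(-9))/(-72 + 0 + 5*√5) = (-7*(-⅑))/(-72 + 5*√5) = 7/(9*(-72 + 5*√5))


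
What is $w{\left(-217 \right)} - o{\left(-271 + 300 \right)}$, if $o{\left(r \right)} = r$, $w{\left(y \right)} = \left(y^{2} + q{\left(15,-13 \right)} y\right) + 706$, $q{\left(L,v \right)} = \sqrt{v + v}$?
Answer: $47766 - 217 i \sqrt{26} \approx 47766.0 - 1106.5 i$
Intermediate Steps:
$q{\left(L,v \right)} = \sqrt{2} \sqrt{v}$ ($q{\left(L,v \right)} = \sqrt{2 v} = \sqrt{2} \sqrt{v}$)
$w{\left(y \right)} = 706 + y^{2} + i y \sqrt{26}$ ($w{\left(y \right)} = \left(y^{2} + \sqrt{2} \sqrt{-13} y\right) + 706 = \left(y^{2} + \sqrt{2} i \sqrt{13} y\right) + 706 = \left(y^{2} + i \sqrt{26} y\right) + 706 = \left(y^{2} + i y \sqrt{26}\right) + 706 = 706 + y^{2} + i y \sqrt{26}$)
$w{\left(-217 \right)} - o{\left(-271 + 300 \right)} = \left(706 + \left(-217\right)^{2} + i \left(-217\right) \sqrt{26}\right) - \left(-271 + 300\right) = \left(706 + 47089 - 217 i \sqrt{26}\right) - 29 = \left(47795 - 217 i \sqrt{26}\right) - 29 = 47766 - 217 i \sqrt{26}$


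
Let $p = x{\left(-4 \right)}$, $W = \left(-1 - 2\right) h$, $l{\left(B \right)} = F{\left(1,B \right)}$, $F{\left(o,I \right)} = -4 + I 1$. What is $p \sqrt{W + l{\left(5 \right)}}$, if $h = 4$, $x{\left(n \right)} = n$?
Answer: $- 4 i \sqrt{11} \approx - 13.266 i$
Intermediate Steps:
$F{\left(o,I \right)} = -4 + I$
$l{\left(B \right)} = -4 + B$
$W = -12$ ($W = \left(-1 - 2\right) 4 = \left(-3\right) 4 = -12$)
$p = -4$
$p \sqrt{W + l{\left(5 \right)}} = - 4 \sqrt{-12 + \left(-4 + 5\right)} = - 4 \sqrt{-12 + 1} = - 4 \sqrt{-11} = - 4 i \sqrt{11}$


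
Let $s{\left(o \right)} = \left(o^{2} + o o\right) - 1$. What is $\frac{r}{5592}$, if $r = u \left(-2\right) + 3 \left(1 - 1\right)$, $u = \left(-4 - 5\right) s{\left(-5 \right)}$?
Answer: $\frac{147}{932} \approx 0.15773$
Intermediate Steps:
$s{\left(o \right)} = -1 + 2 o^{2}$ ($s{\left(o \right)} = \left(o^{2} + o^{2}\right) - 1 = 2 o^{2} - 1 = -1 + 2 o^{2}$)
$u = -441$ ($u = \left(-4 - 5\right) \left(-1 + 2 \left(-5\right)^{2}\right) = - 9 \left(-1 + 2 \cdot 25\right) = - 9 \left(-1 + 50\right) = \left(-9\right) 49 = -441$)
$r = 882$ ($r = \left(-441\right) \left(-2\right) + 3 \left(1 - 1\right) = 882 + 3 \cdot 0 = 882 + 0 = 882$)
$\frac{r}{5592} = \frac{882}{5592} = 882 \cdot \frac{1}{5592} = \frac{147}{932}$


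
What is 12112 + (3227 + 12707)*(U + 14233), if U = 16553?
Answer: 490556236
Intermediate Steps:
12112 + (3227 + 12707)*(U + 14233) = 12112 + (3227 + 12707)*(16553 + 14233) = 12112 + 15934*30786 = 12112 + 490544124 = 490556236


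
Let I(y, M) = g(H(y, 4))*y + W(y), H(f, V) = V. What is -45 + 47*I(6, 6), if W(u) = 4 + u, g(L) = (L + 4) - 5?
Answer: 1271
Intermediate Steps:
g(L) = -1 + L (g(L) = (4 + L) - 5 = -1 + L)
I(y, M) = 4 + 4*y (I(y, M) = (-1 + 4)*y + (4 + y) = 3*y + (4 + y) = 4 + 4*y)
-45 + 47*I(6, 6) = -45 + 47*(4 + 4*6) = -45 + 47*(4 + 24) = -45 + 47*28 = -45 + 1316 = 1271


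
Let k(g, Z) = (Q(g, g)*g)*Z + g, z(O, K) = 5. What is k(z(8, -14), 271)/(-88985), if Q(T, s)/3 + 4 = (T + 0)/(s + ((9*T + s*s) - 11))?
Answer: 203999/1139008 ≈ 0.17910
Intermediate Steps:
Q(T, s) = -12 + 3*T/(-11 + s + s**2 + 9*T) (Q(T, s) = -12 + 3*((T + 0)/(s + ((9*T + s*s) - 11))) = -12 + 3*(T/(s + ((9*T + s**2) - 11))) = -12 + 3*(T/(s + ((s**2 + 9*T) - 11))) = -12 + 3*(T/(s + (-11 + s**2 + 9*T))) = -12 + 3*(T/(-11 + s + s**2 + 9*T)) = -12 + 3*T/(-11 + s + s**2 + 9*T))
k(g, Z) = g + 3*Z*g*(44 - 39*g - 4*g**2)/(-11 + g**2 + 10*g) (k(g, Z) = ((3*(44 - 35*g - 4*g - 4*g**2)/(-11 + g + g**2 + 9*g))*g)*Z + g = ((3*(44 - 39*g - 4*g**2)/(-11 + g**2 + 10*g))*g)*Z + g = (3*g*(44 - 39*g - 4*g**2)/(-11 + g**2 + 10*g))*Z + g = 3*Z*g*(44 - 39*g - 4*g**2)/(-11 + g**2 + 10*g) + g = g + 3*Z*g*(44 - 39*g - 4*g**2)/(-11 + g**2 + 10*g))
k(z(8, -14), 271)/(-88985) = -1*5*(11 - 1*5**2 - 10*5 + 3*271*(-44 + 4*5**2 + 39*5))/(-11 + 5**2 + 10*5)/(-88985) = -1*5*(11 - 1*25 - 50 + 3*271*(-44 + 4*25 + 195))/(-11 + 25 + 50)*(-1/88985) = -1*5*(11 - 25 - 50 + 3*271*(-44 + 100 + 195))/64*(-1/88985) = -1*5*1/64*(11 - 25 - 50 + 3*271*251)*(-1/88985) = -1*5*1/64*(11 - 25 - 50 + 204063)*(-1/88985) = -1*5*1/64*203999*(-1/88985) = -1019995/64*(-1/88985) = 203999/1139008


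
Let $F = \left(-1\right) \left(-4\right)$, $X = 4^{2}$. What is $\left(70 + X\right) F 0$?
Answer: $0$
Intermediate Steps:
$X = 16$
$F = 4$
$\left(70 + X\right) F 0 = \left(70 + 16\right) 4 \cdot 0 = 86 \cdot 0 = 0$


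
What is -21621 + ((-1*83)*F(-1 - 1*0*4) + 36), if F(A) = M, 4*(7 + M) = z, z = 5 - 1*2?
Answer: -84265/4 ≈ -21066.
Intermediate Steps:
z = 3 (z = 5 - 2 = 3)
M = -25/4 (M = -7 + (¼)*3 = -7 + ¾ = -25/4 ≈ -6.2500)
F(A) = -25/4
-21621 + ((-1*83)*F(-1 - 1*0*4) + 36) = -21621 + (-1*83*(-25/4) + 36) = -21621 + (-83*(-25/4) + 36) = -21621 + (2075/4 + 36) = -21621 + 2219/4 = -84265/4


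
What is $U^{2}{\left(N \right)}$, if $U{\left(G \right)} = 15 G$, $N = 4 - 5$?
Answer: $225$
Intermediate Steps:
$N = -1$ ($N = 4 - 5 = -1$)
$U^{2}{\left(N \right)} = \left(15 \left(-1\right)\right)^{2} = \left(-15\right)^{2} = 225$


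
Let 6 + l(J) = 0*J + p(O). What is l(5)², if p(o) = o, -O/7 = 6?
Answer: 2304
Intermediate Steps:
O = -42 (O = -7*6 = -42)
l(J) = -48 (l(J) = -6 + (0*J - 42) = -6 + (0 - 42) = -6 - 42 = -48)
l(5)² = (-48)² = 2304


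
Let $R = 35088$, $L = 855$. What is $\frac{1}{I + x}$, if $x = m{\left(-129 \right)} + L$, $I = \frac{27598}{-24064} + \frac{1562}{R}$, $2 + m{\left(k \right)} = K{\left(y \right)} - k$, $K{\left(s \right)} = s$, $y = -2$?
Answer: $\frac{26386176}{25829365897} \approx 0.0010216$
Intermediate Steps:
$m{\left(k \right)} = -4 - k$ ($m{\left(k \right)} = -2 - \left(2 + k\right) = -4 - k$)
$I = - \frac{29086583}{26386176}$ ($I = \frac{27598}{-24064} + \frac{1562}{35088} = 27598 \left(- \frac{1}{24064}\right) + 1562 \cdot \frac{1}{35088} = - \frac{13799}{12032} + \frac{781}{17544} = - \frac{29086583}{26386176} \approx -1.1023$)
$x = 980$ ($x = \left(-4 - -129\right) + 855 = \left(-4 + 129\right) + 855 = 125 + 855 = 980$)
$\frac{1}{I + x} = \frac{1}{- \frac{29086583}{26386176} + 980} = \frac{1}{\frac{25829365897}{26386176}} = \frac{26386176}{25829365897}$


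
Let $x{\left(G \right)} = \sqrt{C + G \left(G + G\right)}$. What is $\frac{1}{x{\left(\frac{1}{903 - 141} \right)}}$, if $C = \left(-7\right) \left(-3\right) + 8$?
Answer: $\frac{381 \sqrt{16838678}}{8419339} \approx 0.1857$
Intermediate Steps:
$C = 29$ ($C = 21 + 8 = 29$)
$x{\left(G \right)} = \sqrt{29 + 2 G^{2}}$ ($x{\left(G \right)} = \sqrt{29 + G \left(G + G\right)} = \sqrt{29 + G 2 G} = \sqrt{29 + 2 G^{2}}$)
$\frac{1}{x{\left(\frac{1}{903 - 141} \right)}} = \frac{1}{\sqrt{29 + 2 \left(\frac{1}{903 - 141}\right)^{2}}} = \frac{1}{\sqrt{29 + 2 \left(\frac{1}{762}\right)^{2}}} = \frac{1}{\sqrt{29 + \frac{2}{580644}}} = \frac{1}{\sqrt{29 + 2 \cdot \frac{1}{580644}}} = \frac{1}{\sqrt{29 + \frac{1}{290322}}} = \frac{1}{\sqrt{\frac{8419339}{290322}}} = \frac{1}{\frac{1}{762} \sqrt{16838678}} = \frac{381 \sqrt{16838678}}{8419339}$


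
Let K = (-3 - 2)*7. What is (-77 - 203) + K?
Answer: -315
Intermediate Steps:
K = -35 (K = -5*7 = -35)
(-77 - 203) + K = (-77 - 203) - 35 = -280 - 35 = -315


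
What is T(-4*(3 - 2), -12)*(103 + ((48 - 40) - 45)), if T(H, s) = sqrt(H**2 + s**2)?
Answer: 264*sqrt(10) ≈ 834.84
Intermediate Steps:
T(-4*(3 - 2), -12)*(103 + ((48 - 40) - 45)) = sqrt((-4*(3 - 2))**2 + (-12)**2)*(103 + ((48 - 40) - 45)) = sqrt((-4*1)**2 + 144)*(103 + (8 - 45)) = sqrt((-4)**2 + 144)*(103 - 37) = sqrt(16 + 144)*66 = sqrt(160)*66 = (4*sqrt(10))*66 = 264*sqrt(10)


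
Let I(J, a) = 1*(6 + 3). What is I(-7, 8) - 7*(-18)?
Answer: 135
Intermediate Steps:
I(J, a) = 9 (I(J, a) = 1*9 = 9)
I(-7, 8) - 7*(-18) = 9 - 7*(-18) = 9 + 126 = 135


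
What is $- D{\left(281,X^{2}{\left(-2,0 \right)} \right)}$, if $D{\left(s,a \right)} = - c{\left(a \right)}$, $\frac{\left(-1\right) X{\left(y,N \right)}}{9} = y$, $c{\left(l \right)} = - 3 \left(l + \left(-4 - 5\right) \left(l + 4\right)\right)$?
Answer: $7884$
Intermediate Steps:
$c{\left(l \right)} = 108 + 24 l$ ($c{\left(l \right)} = - 3 \left(l - 9 \left(4 + l\right)\right) = - 3 \left(l - \left(36 + 9 l\right)\right) = - 3 \left(-36 - 8 l\right) = 108 + 24 l$)
$X{\left(y,N \right)} = - 9 y$
$D{\left(s,a \right)} = -108 - 24 a$ ($D{\left(s,a \right)} = - (108 + 24 a) = -108 - 24 a$)
$- D{\left(281,X^{2}{\left(-2,0 \right)} \right)} = - (-108 - 24 \left(\left(-9\right) \left(-2\right)\right)^{2}) = - (-108 - 24 \cdot 18^{2}) = - (-108 - 7776) = \left(-1\right) \left(-7884\right) = 7884$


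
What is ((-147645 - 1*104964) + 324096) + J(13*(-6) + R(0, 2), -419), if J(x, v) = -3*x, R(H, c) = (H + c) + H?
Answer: 71715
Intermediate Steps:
R(H, c) = c + 2*H
((-147645 - 1*104964) + 324096) + J(13*(-6) + R(0, 2), -419) = ((-147645 - 1*104964) + 324096) - 3*(13*(-6) + (2 + 2*0)) = ((-147645 - 104964) + 324096) - 3*(-78 + (2 + 0)) = (-252609 + 324096) - 3*(-78 + 2) = 71487 - 3*(-76) = 71487 + 228 = 71715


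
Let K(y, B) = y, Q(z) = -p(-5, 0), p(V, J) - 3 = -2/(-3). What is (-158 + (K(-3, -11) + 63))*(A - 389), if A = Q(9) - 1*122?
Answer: 151312/3 ≈ 50437.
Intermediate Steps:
p(V, J) = 11/3 (p(V, J) = 3 - 2/(-3) = 3 - 2*(-⅓) = 3 + ⅔ = 11/3)
Q(z) = -11/3 (Q(z) = -1*11/3 = -11/3)
A = -377/3 (A = -11/3 - 1*122 = -11/3 - 122 = -377/3 ≈ -125.67)
(-158 + (K(-3, -11) + 63))*(A - 389) = (-158 + (-3 + 63))*(-377/3 - 389) = (-158 + 60)*(-1544/3) = -98*(-1544/3) = 151312/3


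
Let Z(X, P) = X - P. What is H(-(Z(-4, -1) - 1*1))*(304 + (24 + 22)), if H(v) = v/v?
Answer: 350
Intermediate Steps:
H(v) = 1
H(-(Z(-4, -1) - 1*1))*(304 + (24 + 22)) = 1*(304 + (24 + 22)) = 1*(304 + 46) = 1*350 = 350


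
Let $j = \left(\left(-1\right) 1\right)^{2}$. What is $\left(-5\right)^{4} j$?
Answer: $625$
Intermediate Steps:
$j = 1$ ($j = \left(-1\right)^{2} = 1$)
$\left(-5\right)^{4} j = \left(-5\right)^{4} \cdot 1 = 625 \cdot 1 = 625$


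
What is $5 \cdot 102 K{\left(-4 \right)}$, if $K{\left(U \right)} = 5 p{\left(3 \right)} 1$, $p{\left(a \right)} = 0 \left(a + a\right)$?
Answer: $0$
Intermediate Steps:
$p{\left(a \right)} = 0$ ($p{\left(a \right)} = 0 \cdot 2 a = 0$)
$K{\left(U \right)} = 0$ ($K{\left(U \right)} = 5 \cdot 0 \cdot 1 = 0 \cdot 1 = 0$)
$5 \cdot 102 K{\left(-4 \right)} = 5 \cdot 102 \cdot 0 = 510 \cdot 0 = 0$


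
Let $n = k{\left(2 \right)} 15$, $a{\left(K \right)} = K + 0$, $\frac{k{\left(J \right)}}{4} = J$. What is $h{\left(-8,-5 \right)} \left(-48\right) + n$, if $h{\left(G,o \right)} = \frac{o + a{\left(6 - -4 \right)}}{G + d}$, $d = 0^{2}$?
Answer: $150$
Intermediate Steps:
$k{\left(J \right)} = 4 J$
$d = 0$
$a{\left(K \right)} = K$
$h{\left(G,o \right)} = \frac{10 + o}{G}$ ($h{\left(G,o \right)} = \frac{o + \left(6 - -4\right)}{G + 0} = \frac{o + \left(6 + 4\right)}{G} = \frac{o + 10}{G} = \frac{10 + o}{G}$)
$n = 120$ ($n = 4 \cdot 2 \cdot 15 = 8 \cdot 15 = 120$)
$h{\left(-8,-5 \right)} \left(-48\right) + n = \frac{10 - 5}{-8} \left(-48\right) + 120 = \left(- \frac{1}{8}\right) 5 \left(-48\right) + 120 = \left(- \frac{5}{8}\right) \left(-48\right) + 120 = 30 + 120 = 150$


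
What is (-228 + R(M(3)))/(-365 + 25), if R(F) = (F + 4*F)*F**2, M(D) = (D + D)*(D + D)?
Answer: -58263/85 ≈ -685.45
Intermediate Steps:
M(D) = 4*D**2 (M(D) = (2*D)*(2*D) = 4*D**2)
R(F) = 5*F**3 (R(F) = (5*F)*F**2 = 5*F**3)
(-228 + R(M(3)))/(-365 + 25) = (-228 + 5*(4*3**2)**3)/(-365 + 25) = (-228 + 5*(4*9)**3)/(-340) = (-228 + 5*36**3)*(-1/340) = (-228 + 5*46656)*(-1/340) = (-228 + 233280)*(-1/340) = 233052*(-1/340) = -58263/85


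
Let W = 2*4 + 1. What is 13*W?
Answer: 117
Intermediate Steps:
W = 9 (W = 8 + 1 = 9)
13*W = 13*9 = 117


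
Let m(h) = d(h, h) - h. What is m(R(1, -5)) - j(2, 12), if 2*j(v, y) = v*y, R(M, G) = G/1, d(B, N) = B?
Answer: -12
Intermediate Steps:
R(M, G) = G (R(M, G) = G*1 = G)
j(v, y) = v*y/2 (j(v, y) = (v*y)/2 = v*y/2)
m(h) = 0 (m(h) = h - h = 0)
m(R(1, -5)) - j(2, 12) = 0 - 2*12/2 = 0 - 1*12 = 0 - 12 = -12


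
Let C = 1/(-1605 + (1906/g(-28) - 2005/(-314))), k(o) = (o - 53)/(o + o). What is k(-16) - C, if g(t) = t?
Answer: 15802705/7326752 ≈ 2.1568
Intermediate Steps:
k(o) = (-53 + o)/(2*o) (k(o) = (-53 + o)/((2*o)) = (-53 + o)*(1/(2*o)) = (-53 + o)/(2*o))
C = -1099/1831688 (C = 1/(-1605 + (1906/(-28) - 2005/(-314))) = 1/(-1605 + (1906*(-1/28) - 2005*(-1/314))) = 1/(-1605 + (-953/14 + 2005/314)) = 1/(-1605 - 67793/1099) = 1/(-1831688/1099) = -1099/1831688 ≈ -0.00059999)
k(-16) - C = (½)*(-53 - 16)/(-16) - 1*(-1099/1831688) = (½)*(-1/16)*(-69) + 1099/1831688 = 69/32 + 1099/1831688 = 15802705/7326752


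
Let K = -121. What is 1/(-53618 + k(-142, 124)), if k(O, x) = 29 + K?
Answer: -1/53710 ≈ -1.8619e-5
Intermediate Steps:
k(O, x) = -92 (k(O, x) = 29 - 121 = -92)
1/(-53618 + k(-142, 124)) = 1/(-53618 - 92) = 1/(-53710) = -1/53710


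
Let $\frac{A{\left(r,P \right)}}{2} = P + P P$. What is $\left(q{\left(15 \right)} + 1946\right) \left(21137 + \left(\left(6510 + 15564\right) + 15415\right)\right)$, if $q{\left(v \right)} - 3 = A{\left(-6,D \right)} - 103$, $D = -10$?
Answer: $118776276$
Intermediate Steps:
$A{\left(r,P \right)} = 2 P + 2 P^{2}$ ($A{\left(r,P \right)} = 2 \left(P + P P\right) = 2 \left(P + P^{2}\right) = 2 P + 2 P^{2}$)
$q{\left(v \right)} = 80$ ($q{\left(v \right)} = 3 - \left(103 + 20 \left(1 - 10\right)\right) = 3 - \left(103 + 20 \left(-9\right)\right) = 3 + \left(180 - 103\right) = 3 + 77 = 80$)
$\left(q{\left(15 \right)} + 1946\right) \left(21137 + \left(\left(6510 + 15564\right) + 15415\right)\right) = \left(80 + 1946\right) \left(21137 + \left(\left(6510 + 15564\right) + 15415\right)\right) = 2026 \left(21137 + \left(22074 + 15415\right)\right) = 2026 \left(21137 + 37489\right) = 2026 \cdot 58626 = 118776276$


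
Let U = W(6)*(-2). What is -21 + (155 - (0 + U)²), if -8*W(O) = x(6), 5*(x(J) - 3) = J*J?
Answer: 50999/400 ≈ 127.50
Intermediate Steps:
x(J) = 3 + J²/5 (x(J) = 3 + (J*J)/5 = 3 + J²/5)
W(O) = -51/40 (W(O) = -(3 + (⅕)*6²)/8 = -(3 + (⅕)*36)/8 = -(3 + 36/5)/8 = -⅛*51/5 = -51/40)
U = 51/20 (U = -51/40*(-2) = 51/20 ≈ 2.5500)
-21 + (155 - (0 + U)²) = -21 + (155 - (0 + 51/20)²) = -21 + (155 - (51/20)²) = -21 + (155 - 1*2601/400) = -21 + (155 - 2601/400) = -21 + 59399/400 = 50999/400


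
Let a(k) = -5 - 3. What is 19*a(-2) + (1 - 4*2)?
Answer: -159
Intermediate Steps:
a(k) = -8
19*a(-2) + (1 - 4*2) = 19*(-8) + (1 - 4*2) = -152 + (1 - 8) = -152 - 7 = -159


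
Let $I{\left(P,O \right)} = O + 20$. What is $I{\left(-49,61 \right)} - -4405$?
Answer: $4486$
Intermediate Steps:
$I{\left(P,O \right)} = 20 + O$
$I{\left(-49,61 \right)} - -4405 = \left(20 + 61\right) - -4405 = 81 + 4405 = 4486$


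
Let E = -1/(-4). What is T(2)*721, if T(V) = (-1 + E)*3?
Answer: -6489/4 ≈ -1622.3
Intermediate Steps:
E = ¼ (E = -1*(-¼) = ¼ ≈ 0.25000)
T(V) = -9/4 (T(V) = (-1 + ¼)*3 = -¾*3 = -9/4)
T(2)*721 = -9/4*721 = -6489/4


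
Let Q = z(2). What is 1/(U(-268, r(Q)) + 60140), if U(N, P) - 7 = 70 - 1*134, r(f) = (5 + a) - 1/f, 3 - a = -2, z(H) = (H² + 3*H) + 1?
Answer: 1/60083 ≈ 1.6644e-5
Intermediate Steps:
z(H) = 1 + H² + 3*H
Q = 11 (Q = 1 + 2² + 3*2 = 1 + 4 + 6 = 11)
a = 5 (a = 3 - 1*(-2) = 3 + 2 = 5)
r(f) = 10 - 1/f (r(f) = (5 + 5) - 1/f = 10 - 1/f)
U(N, P) = -57 (U(N, P) = 7 + (70 - 1*134) = 7 + (70 - 134) = 7 - 64 = -57)
1/(U(-268, r(Q)) + 60140) = 1/(-57 + 60140) = 1/60083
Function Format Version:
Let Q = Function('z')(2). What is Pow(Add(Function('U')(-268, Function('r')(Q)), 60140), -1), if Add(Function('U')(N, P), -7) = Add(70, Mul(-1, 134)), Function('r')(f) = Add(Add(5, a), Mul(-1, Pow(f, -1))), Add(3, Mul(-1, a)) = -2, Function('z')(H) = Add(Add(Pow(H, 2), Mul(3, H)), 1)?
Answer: Rational(1, 60083) ≈ 1.6644e-5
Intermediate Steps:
Function('z')(H) = Add(1, Pow(H, 2), Mul(3, H))
Q = 11 (Q = Add(1, Pow(2, 2), Mul(3, 2)) = Add(1, 4, 6) = 11)
a = 5 (a = Add(3, Mul(-1, -2)) = Add(3, 2) = 5)
Function('r')(f) = Add(10, Mul(-1, Pow(f, -1))) (Function('r')(f) = Add(Add(5, 5), Mul(-1, Pow(f, -1))) = Add(10, Mul(-1, Pow(f, -1))))
Function('U')(N, P) = -57 (Function('U')(N, P) = Add(7, Add(70, Mul(-1, 134))) = Add(7, Add(70, -134)) = Add(7, -64) = -57)
Pow(Add(Function('U')(-268, Function('r')(Q)), 60140), -1) = Pow(Add(-57, 60140), -1) = Pow(60083, -1) = Rational(1, 60083)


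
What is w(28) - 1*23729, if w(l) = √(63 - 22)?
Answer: -23729 + √41 ≈ -23723.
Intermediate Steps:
w(l) = √41
w(28) - 1*23729 = √41 - 1*23729 = √41 - 23729 = -23729 + √41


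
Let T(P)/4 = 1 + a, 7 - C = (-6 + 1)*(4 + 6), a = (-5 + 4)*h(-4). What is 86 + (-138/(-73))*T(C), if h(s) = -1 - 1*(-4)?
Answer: 5174/73 ≈ 70.877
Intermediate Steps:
h(s) = 3 (h(s) = -1 + 4 = 3)
a = -3 (a = (-5 + 4)*3 = -1*3 = -3)
C = 57 (C = 7 - (-6 + 1)*(4 + 6) = 7 - (-5)*10 = 7 - 1*(-50) = 7 + 50 = 57)
T(P) = -8 (T(P) = 4*(1 - 3) = 4*(-2) = -8)
86 + (-138/(-73))*T(C) = 86 - 138/(-73)*(-8) = 86 - 138*(-1/73)*(-8) = 86 + (138/73)*(-8) = 86 - 1104/73 = 5174/73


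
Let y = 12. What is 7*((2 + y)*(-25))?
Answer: -2450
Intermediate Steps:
7*((2 + y)*(-25)) = 7*((2 + 12)*(-25)) = 7*(14*(-25)) = 7*(-350) = -2450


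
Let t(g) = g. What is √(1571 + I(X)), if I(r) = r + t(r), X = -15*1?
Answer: √1541 ≈ 39.256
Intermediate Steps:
X = -15
I(r) = 2*r (I(r) = r + r = 2*r)
√(1571 + I(X)) = √(1571 + 2*(-15)) = √(1571 - 30) = √1541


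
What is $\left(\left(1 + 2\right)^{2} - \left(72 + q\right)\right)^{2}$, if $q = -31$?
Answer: $1024$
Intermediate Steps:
$\left(\left(1 + 2\right)^{2} - \left(72 + q\right)\right)^{2} = \left(\left(1 + 2\right)^{2} - 41\right)^{2} = \left(3^{2} + \left(-72 + 31\right)\right)^{2} = \left(9 - 41\right)^{2} = \left(-32\right)^{2} = 1024$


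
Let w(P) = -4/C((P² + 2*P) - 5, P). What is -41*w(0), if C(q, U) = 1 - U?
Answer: 164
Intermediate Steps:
w(P) = -4/(1 - P)
-41*w(0) = -164/(-1 + 0) = -164/(-1) = -164*(-1) = -41*(-4) = 164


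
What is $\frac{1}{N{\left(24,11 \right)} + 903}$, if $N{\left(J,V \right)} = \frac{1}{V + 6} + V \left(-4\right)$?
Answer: $\frac{17}{14604} \approx 0.0011641$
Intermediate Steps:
$N{\left(J,V \right)} = \frac{1}{6 + V} - 4 V$
$\frac{1}{N{\left(24,11 \right)} + 903} = \frac{1}{\frac{1 - 264 - 4 \cdot 11^{2}}{6 + 11} + 903} = \frac{1}{\frac{1 - 264 - 484}{17} + 903} = \frac{1}{\frac{1}{17} \left(-747\right) + 903} = \frac{1}{- \frac{747}{17} + 903} = \frac{1}{\frac{14604}{17}} = \frac{17}{14604}$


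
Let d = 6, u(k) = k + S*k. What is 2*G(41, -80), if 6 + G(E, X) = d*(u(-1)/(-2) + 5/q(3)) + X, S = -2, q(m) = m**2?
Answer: -514/3 ≈ -171.33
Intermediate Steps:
u(k) = -k (u(k) = k - 2*k = -k)
G(E, X) = -17/3 + X (G(E, X) = -6 + (6*(-1*(-1)/(-2) + 5/(3**2)) + X) = -6 + (6*(1*(-1/2) + 5/9) + X) = -6 + (6*(-1/2 + 5*(1/9)) + X) = -6 + (6*(-1/2 + 5/9) + X) = -6 + (6*(1/18) + X) = -6 + (1/3 + X) = -17/3 + X)
2*G(41, -80) = 2*(-17/3 - 80) = 2*(-257/3) = -514/3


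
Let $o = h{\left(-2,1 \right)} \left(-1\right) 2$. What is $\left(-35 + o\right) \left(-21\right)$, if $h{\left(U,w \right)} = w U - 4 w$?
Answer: $483$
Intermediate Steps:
$h{\left(U,w \right)} = - 4 w + U w$ ($h{\left(U,w \right)} = U w - 4 w = - 4 w + U w$)
$o = 12$ ($o = 1 \left(-4 - 2\right) \left(-1\right) 2 = 1 \left(-6\right) \left(-1\right) 2 = \left(-6\right) \left(-1\right) 2 = 6 \cdot 2 = 12$)
$\left(-35 + o\right) \left(-21\right) = \left(-35 + 12\right) \left(-21\right) = \left(-23\right) \left(-21\right) = 483$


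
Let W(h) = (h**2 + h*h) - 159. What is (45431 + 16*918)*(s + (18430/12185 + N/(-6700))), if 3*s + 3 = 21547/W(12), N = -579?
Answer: 21378428179316819/6318897300 ≈ 3.3833e+6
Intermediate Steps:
W(h) = -159 + 2*h**2 (W(h) = (h**2 + h**2) - 159 = 2*h**2 - 159 = -159 + 2*h**2)
s = 21160/387 (s = -1 + (21547/(-159 + 2*12**2))/3 = -1 + (21547/(-159 + 2*144))/3 = -1 + (21547/(-159 + 288))/3 = -1 + (21547/129)/3 = -1 + (21547*(1/129))/3 = -1 + (1/3)*(21547/129) = -1 + 21547/387 = 21160/387 ≈ 54.677)
(45431 + 16*918)*(s + (18430/12185 + N/(-6700))) = (45431 + 16*918)*(21160/387 + (18430/12185 - 579/(-6700))) = (45431 + 14688)*(21160/387 + (18430*(1/12185) - 579*(-1/6700))) = 60119*(21160/387 + (3686/2437 + 579/6700)) = 60119*(21160/387 + 26107223/16327900) = 60119*(355601859301/6318897300) = 21378428179316819/6318897300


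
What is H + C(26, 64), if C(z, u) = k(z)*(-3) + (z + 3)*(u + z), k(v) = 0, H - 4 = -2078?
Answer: 536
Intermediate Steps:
H = -2074 (H = 4 - 2078 = -2074)
C(z, u) = (3 + z)*(u + z) (C(z, u) = 0*(-3) + (z + 3)*(u + z) = 0 + (3 + z)*(u + z) = (3 + z)*(u + z))
H + C(26, 64) = -2074 + (26² + 3*64 + 3*26 + 64*26) = -2074 + (676 + 192 + 78 + 1664) = -2074 + 2610 = 536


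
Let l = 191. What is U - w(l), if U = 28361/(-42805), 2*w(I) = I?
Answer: -8232477/85610 ≈ -96.163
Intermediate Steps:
w(I) = I/2
U = -28361/42805 (U = 28361*(-1/42805) = -28361/42805 ≈ -0.66256)
U - w(l) = -28361/42805 - 191/2 = -8232477/85610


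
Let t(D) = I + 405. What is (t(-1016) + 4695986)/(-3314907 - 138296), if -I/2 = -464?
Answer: -4697319/3453203 ≈ -1.3603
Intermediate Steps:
I = 928 (I = -2*(-464) = 928)
t(D) = 1333 (t(D) = 928 + 405 = 1333)
(t(-1016) + 4695986)/(-3314907 - 138296) = (1333 + 4695986)/(-3314907 - 138296) = 4697319/(-3453203) = 4697319*(-1/3453203) = -4697319/3453203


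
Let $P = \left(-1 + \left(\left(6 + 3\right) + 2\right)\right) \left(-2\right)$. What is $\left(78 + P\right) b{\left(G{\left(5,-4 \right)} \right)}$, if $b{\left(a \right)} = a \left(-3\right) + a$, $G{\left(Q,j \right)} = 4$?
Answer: $-464$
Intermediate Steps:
$b{\left(a \right)} = - 2 a$ ($b{\left(a \right)} = - 3 a + a = - 2 a$)
$P = -20$ ($P = \left(-1 + \left(9 + 2\right)\right) \left(-2\right) = \left(-1 + 11\right) \left(-2\right) = 10 \left(-2\right) = -20$)
$\left(78 + P\right) b{\left(G{\left(5,-4 \right)} \right)} = \left(78 - 20\right) \left(\left(-2\right) 4\right) = 58 \left(-8\right) = -464$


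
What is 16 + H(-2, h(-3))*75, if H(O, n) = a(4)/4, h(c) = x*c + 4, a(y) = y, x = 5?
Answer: 91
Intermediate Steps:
h(c) = 4 + 5*c (h(c) = 5*c + 4 = 4 + 5*c)
H(O, n) = 1 (H(O, n) = 4/4 = 4*(1/4) = 1)
16 + H(-2, h(-3))*75 = 16 + 1*75 = 16 + 75 = 91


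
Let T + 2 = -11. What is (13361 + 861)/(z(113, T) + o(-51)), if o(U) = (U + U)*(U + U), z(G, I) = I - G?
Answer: 7111/5139 ≈ 1.3837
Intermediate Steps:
T = -13 (T = -2 - 11 = -13)
o(U) = 4*U² (o(U) = (2*U)*(2*U) = 4*U²)
(13361 + 861)/(z(113, T) + o(-51)) = (13361 + 861)/((-13 - 1*113) + 4*(-51)²) = 14222/((-13 - 113) + 4*2601) = 14222/(-126 + 10404) = 14222/10278 = 14222*(1/10278) = 7111/5139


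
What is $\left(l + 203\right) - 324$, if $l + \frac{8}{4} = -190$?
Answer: $-313$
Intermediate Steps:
$l = -192$ ($l = -2 - 190 = -192$)
$\left(l + 203\right) - 324 = \left(-192 + 203\right) - 324 = 11 - 324 = -313$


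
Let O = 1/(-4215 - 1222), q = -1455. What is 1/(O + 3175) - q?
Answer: 25116905107/17262474 ≈ 1455.0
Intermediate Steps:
O = -1/5437 (O = 1/(-5437) = -1/5437 ≈ -0.00018393)
1/(O + 3175) - q = 1/(-1/5437 + 3175) - 1*(-1455) = 1/(17262474/5437) + 1455 = 5437/17262474 + 1455 = 25116905107/17262474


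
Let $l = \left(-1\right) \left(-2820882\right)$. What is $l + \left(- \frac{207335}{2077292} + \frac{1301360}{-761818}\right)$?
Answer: $\frac{2232047455969487421}{791259218428} \approx 2.8209 \cdot 10^{6}$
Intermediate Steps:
$l = 2820882$
$l + \left(- \frac{207335}{2077292} + \frac{1301360}{-761818}\right) = 2820882 + \left(- \frac{207335}{2077292} + \frac{1301360}{-761818}\right) = 2820882 + \left(\left(-207335\right) \frac{1}{2077292} + 1301360 \left(- \frac{1}{761818}\right)\right) = 2820882 - \frac{1430628126075}{791259218428} = \frac{2232047455969487421}{791259218428}$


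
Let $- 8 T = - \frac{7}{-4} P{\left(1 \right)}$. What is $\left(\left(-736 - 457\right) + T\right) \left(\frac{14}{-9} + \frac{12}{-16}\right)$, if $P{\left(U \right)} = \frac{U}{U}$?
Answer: $\frac{3169189}{1152} \approx 2751.0$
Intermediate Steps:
$P{\left(U \right)} = 1$
$T = - \frac{7}{32}$ ($T = - \frac{- \frac{7}{-4} \cdot 1}{8} = - \frac{\left(-7\right) \left(- \frac{1}{4}\right) 1}{8} = - \frac{\frac{7}{4} \cdot 1}{8} = \left(- \frac{1}{8}\right) \frac{7}{4} = - \frac{7}{32} \approx -0.21875$)
$\left(\left(-736 - 457\right) + T\right) \left(\frac{14}{-9} + \frac{12}{-16}\right) = \left(\left(-736 - 457\right) - \frac{7}{32}\right) \left(\frac{14}{-9} + \frac{12}{-16}\right) = \left(-1193 - \frac{7}{32}\right) \left(14 \left(- \frac{1}{9}\right) + 12 \left(- \frac{1}{16}\right)\right) = - \frac{38183 \left(- \frac{14}{9} - \frac{3}{4}\right)}{32} = \left(- \frac{38183}{32}\right) \left(- \frac{83}{36}\right) = \frac{3169189}{1152}$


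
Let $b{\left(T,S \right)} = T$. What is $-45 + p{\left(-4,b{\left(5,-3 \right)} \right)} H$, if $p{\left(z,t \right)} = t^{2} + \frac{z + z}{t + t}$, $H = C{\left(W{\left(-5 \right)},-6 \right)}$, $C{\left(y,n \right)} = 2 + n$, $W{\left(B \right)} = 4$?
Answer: $- \frac{709}{5} \approx -141.8$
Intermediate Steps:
$H = -4$ ($H = 2 - 6 = -4$)
$p{\left(z,t \right)} = t^{2} + \frac{z}{t}$ ($p{\left(z,t \right)} = t^{2} + \frac{2 z}{2 t} = t^{2} + 2 z \frac{1}{2 t} = t^{2} + \frac{z}{t}$)
$-45 + p{\left(-4,b{\left(5,-3 \right)} \right)} H = -45 + \frac{-4 + 5^{3}}{5} \left(-4\right) = -45 + \frac{-4 + 125}{5} \left(-4\right) = -45 + \frac{1}{5} \cdot 121 \left(-4\right) = -45 + \frac{121}{5} \left(-4\right) = -45 - \frac{484}{5} = - \frac{709}{5}$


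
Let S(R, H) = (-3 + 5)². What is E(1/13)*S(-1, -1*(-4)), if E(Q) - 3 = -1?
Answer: 8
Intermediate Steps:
S(R, H) = 4 (S(R, H) = 2² = 4)
E(Q) = 2 (E(Q) = 3 - 1 = 2)
E(1/13)*S(-1, -1*(-4)) = 2*4 = 8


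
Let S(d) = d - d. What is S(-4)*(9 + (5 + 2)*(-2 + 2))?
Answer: 0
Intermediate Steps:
S(d) = 0
S(-4)*(9 + (5 + 2)*(-2 + 2)) = 0*(9 + (5 + 2)*(-2 + 2)) = 0*(9 + 7*0) = 0*(9 + 0) = 0*9 = 0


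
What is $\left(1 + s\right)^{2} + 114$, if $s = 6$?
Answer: $163$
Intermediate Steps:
$\left(1 + s\right)^{2} + 114 = \left(1 + 6\right)^{2} + 114 = 7^{2} + 114 = 49 + 114 = 163$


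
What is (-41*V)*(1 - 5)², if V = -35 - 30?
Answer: 42640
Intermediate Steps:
V = -65
(-41*V)*(1 - 5)² = (-41*(-65))*(1 - 5)² = 2665*(-4)² = 2665*16 = 42640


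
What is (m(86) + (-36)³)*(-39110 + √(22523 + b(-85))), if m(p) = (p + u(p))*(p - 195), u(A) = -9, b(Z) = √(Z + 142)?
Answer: 2152966390 - 55049*√(22523 + √57) ≈ 2.1447e+9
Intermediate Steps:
b(Z) = √(142 + Z)
m(p) = (-195 + p)*(-9 + p) (m(p) = (p - 9)*(p - 195) = (-9 + p)*(-195 + p) = (-195 + p)*(-9 + p))
(m(86) + (-36)³)*(-39110 + √(22523 + b(-85))) = ((1755 + 86² - 204*86) + (-36)³)*(-39110 + √(22523 + √(142 - 85))) = ((1755 + 7396 - 17544) - 46656)*(-39110 + √(22523 + √57)) = (-8393 - 46656)*(-39110 + √(22523 + √57)) = -55049*(-39110 + √(22523 + √57)) = 2152966390 - 55049*√(22523 + √57)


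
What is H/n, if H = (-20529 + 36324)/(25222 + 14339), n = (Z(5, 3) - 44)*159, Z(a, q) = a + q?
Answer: -195/2795644 ≈ -6.9751e-5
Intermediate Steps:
n = -5724 (n = ((5 + 3) - 44)*159 = (8 - 44)*159 = -36*159 = -5724)
H = 5265/13187 (H = 15795/39561 = 15795*(1/39561) = 5265/13187 ≈ 0.39926)
H/n = (5265/13187)/(-5724) = (5265/13187)*(-1/5724) = -195/2795644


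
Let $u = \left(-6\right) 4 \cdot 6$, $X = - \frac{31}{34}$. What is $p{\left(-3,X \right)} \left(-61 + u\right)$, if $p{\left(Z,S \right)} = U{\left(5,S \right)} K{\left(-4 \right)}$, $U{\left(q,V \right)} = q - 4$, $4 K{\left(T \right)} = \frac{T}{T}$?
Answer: $- \frac{205}{4} \approx -51.25$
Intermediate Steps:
$K{\left(T \right)} = \frac{1}{4}$ ($K{\left(T \right)} = \frac{T \frac{1}{T}}{4} = \frac{1}{4} \cdot 1 = \frac{1}{4}$)
$X = - \frac{31}{34}$ ($X = \left(-31\right) \frac{1}{34} = - \frac{31}{34} \approx -0.91177$)
$u = -144$ ($u = \left(-24\right) 6 = -144$)
$U{\left(q,V \right)} = -4 + q$
$p{\left(Z,S \right)} = \frac{1}{4}$ ($p{\left(Z,S \right)} = \left(-4 + 5\right) \frac{1}{4} = 1 \cdot \frac{1}{4} = \frac{1}{4}$)
$p{\left(-3,X \right)} \left(-61 + u\right) = \frac{-61 - 144}{4} = \frac{1}{4} \left(-205\right) = - \frac{205}{4}$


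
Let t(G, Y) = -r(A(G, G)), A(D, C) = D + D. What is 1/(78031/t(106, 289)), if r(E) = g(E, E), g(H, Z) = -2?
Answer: 2/78031 ≈ 2.5631e-5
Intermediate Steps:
A(D, C) = 2*D
r(E) = -2
t(G, Y) = 2 (t(G, Y) = -1*(-2) = 2)
1/(78031/t(106, 289)) = 1/(78031/2) = 2/78031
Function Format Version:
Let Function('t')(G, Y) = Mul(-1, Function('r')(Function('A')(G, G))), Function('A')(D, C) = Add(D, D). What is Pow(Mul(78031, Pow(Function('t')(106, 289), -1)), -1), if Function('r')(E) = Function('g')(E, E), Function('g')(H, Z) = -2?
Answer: Rational(2, 78031) ≈ 2.5631e-5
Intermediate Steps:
Function('A')(D, C) = Mul(2, D)
Function('r')(E) = -2
Function('t')(G, Y) = 2 (Function('t')(G, Y) = Mul(-1, -2) = 2)
Pow(Mul(78031, Pow(Function('t')(106, 289), -1)), -1) = Pow(Mul(78031, Pow(2, -1)), -1) = Pow(Mul(78031, Rational(1, 2)), -1) = Pow(Rational(78031, 2), -1) = Rational(2, 78031)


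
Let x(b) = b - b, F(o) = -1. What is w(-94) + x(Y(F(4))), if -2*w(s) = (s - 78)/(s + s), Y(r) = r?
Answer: -43/94 ≈ -0.45745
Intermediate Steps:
w(s) = -(-78 + s)/(4*s) (w(s) = -(s - 78)/(2*(s + s)) = -(-78 + s)/(2*(2*s)) = -(-78 + s)*1/(2*s)/2 = -(-78 + s)/(4*s))
x(b) = 0
w(-94) + x(Y(F(4))) = (¼)*(78 - 1*(-94))/(-94) + 0 = (¼)*(-1/94)*(78 + 94) + 0 = (¼)*(-1/94)*172 + 0 = -43/94 + 0 = -43/94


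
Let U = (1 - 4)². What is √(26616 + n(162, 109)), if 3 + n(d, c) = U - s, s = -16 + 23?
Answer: √26615 ≈ 163.14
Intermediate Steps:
s = 7
U = 9 (U = (-3)² = 9)
n(d, c) = -1 (n(d, c) = -3 + (9 - 1*7) = -3 + (9 - 7) = -3 + 2 = -1)
√(26616 + n(162, 109)) = √(26616 - 1) = √26615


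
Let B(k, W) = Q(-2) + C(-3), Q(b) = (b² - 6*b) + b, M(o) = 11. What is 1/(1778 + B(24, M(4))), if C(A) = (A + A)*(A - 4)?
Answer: 1/1834 ≈ 0.00054526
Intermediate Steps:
C(A) = 2*A*(-4 + A) (C(A) = (2*A)*(-4 + A) = 2*A*(-4 + A))
Q(b) = b² - 5*b
B(k, W) = 56 (B(k, W) = -2*(-5 - 2) + 2*(-3)*(-4 - 3) = -2*(-7) + 2*(-3)*(-7) = 14 + 42 = 56)
1/(1778 + B(24, M(4))) = 1/(1778 + 56) = 1/1834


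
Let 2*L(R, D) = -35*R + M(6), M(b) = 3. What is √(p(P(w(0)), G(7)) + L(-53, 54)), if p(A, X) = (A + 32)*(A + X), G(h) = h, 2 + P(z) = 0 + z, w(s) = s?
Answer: √1079 ≈ 32.848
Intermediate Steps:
P(z) = -2 + z (P(z) = -2 + (0 + z) = -2 + z)
L(R, D) = 3/2 - 35*R/2 (L(R, D) = (-35*R + 3)/2 = (3 - 35*R)/2 = 3/2 - 35*R/2)
p(A, X) = (32 + A)*(A + X)
√(p(P(w(0)), G(7)) + L(-53, 54)) = √(((-2 + 0)² + 32*(-2 + 0) + 32*7 + (-2 + 0)*7) + (3/2 - 35/2*(-53))) = √(((-2)² + 32*(-2) + 224 - 2*7) + (3/2 + 1855/2)) = √((4 - 64 + 224 - 14) + 929) = √(150 + 929) = √1079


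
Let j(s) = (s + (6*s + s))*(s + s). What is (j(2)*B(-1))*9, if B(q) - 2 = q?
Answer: 576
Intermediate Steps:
B(q) = 2 + q
j(s) = 16*s² (j(s) = (s + 7*s)*(2*s) = (8*s)*(2*s) = 16*s²)
(j(2)*B(-1))*9 = ((16*2²)*(2 - 1))*9 = ((16*4)*1)*9 = (64*1)*9 = 64*9 = 576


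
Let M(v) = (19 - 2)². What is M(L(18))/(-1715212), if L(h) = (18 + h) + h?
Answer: -289/1715212 ≈ -0.00016849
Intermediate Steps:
L(h) = 18 + 2*h
M(v) = 289 (M(v) = 17² = 289)
M(L(18))/(-1715212) = 289/(-1715212) = 289*(-1/1715212) = -289/1715212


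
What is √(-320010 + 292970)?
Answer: 52*I*√10 ≈ 164.44*I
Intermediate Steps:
√(-320010 + 292970) = √(-27040) = 52*I*√10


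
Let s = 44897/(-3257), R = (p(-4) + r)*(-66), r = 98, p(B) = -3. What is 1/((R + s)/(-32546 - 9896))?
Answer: 138233594/20466287 ≈ 6.7542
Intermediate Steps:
R = -6270 (R = (-3 + 98)*(-66) = 95*(-66) = -6270)
s = -44897/3257 (s = 44897*(-1/3257) = -44897/3257 ≈ -13.785)
1/((R + s)/(-32546 - 9896)) = 1/((-6270 - 44897/3257)/(-32546 - 9896)) = 1/(-20466287/3257/(-42442)) = 1/(-20466287/3257*(-1/42442)) = 1/(20466287/138233594) = 138233594/20466287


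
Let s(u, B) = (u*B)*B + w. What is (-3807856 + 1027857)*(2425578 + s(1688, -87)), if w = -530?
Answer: -42260210398480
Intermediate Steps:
s(u, B) = -530 + u*B² (s(u, B) = (u*B)*B - 530 = (B*u)*B - 530 = u*B² - 530 = -530 + u*B²)
(-3807856 + 1027857)*(2425578 + s(1688, -87)) = (-3807856 + 1027857)*(2425578 + (-530 + 1688*(-87)²)) = -2779999*(2425578 + (-530 + 1688*7569)) = -2779999*(2425578 + (-530 + 12776472)) = -2779999*(2425578 + 12775942) = -2779999*15201520 = -42260210398480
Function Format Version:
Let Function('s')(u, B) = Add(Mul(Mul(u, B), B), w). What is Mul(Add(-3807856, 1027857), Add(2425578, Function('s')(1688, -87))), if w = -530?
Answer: -42260210398480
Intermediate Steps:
Function('s')(u, B) = Add(-530, Mul(u, Pow(B, 2))) (Function('s')(u, B) = Add(Mul(Mul(u, B), B), -530) = Add(Mul(Mul(B, u), B), -530) = Add(Mul(u, Pow(B, 2)), -530) = Add(-530, Mul(u, Pow(B, 2))))
Mul(Add(-3807856, 1027857), Add(2425578, Function('s')(1688, -87))) = Mul(Add(-3807856, 1027857), Add(2425578, Add(-530, Mul(1688, Pow(-87, 2))))) = Mul(-2779999, Add(2425578, Add(-530, Mul(1688, 7569)))) = Mul(-2779999, Add(2425578, Add(-530, 12776472))) = Mul(-2779999, Add(2425578, 12775942)) = Mul(-2779999, 15201520) = -42260210398480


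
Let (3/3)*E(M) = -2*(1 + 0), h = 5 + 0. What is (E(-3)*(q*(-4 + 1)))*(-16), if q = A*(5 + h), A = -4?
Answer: 3840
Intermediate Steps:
h = 5
E(M) = -2 (E(M) = -2*(1 + 0) = -2*1 = -2)
q = -40 (q = -4*(5 + 5) = -4*10 = -40)
(E(-3)*(q*(-4 + 1)))*(-16) = -(-80)*(-4 + 1)*(-16) = -(-80)*(-3)*(-16) = -2*120*(-16) = -240*(-16) = 3840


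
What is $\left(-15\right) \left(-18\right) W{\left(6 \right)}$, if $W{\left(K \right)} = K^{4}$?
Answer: $349920$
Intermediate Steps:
$\left(-15\right) \left(-18\right) W{\left(6 \right)} = \left(-15\right) \left(-18\right) 6^{4} = 270 \cdot 1296 = 349920$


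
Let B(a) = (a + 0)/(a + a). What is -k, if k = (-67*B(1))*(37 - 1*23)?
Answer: 469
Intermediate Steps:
B(a) = 1/2 (B(a) = a/((2*a)) = a*(1/(2*a)) = 1/2)
k = -469 (k = (-67*1/2)*(37 - 1*23) = -67*(37 - 23)/2 = -67/2*14 = -469)
-k = -1*(-469) = 469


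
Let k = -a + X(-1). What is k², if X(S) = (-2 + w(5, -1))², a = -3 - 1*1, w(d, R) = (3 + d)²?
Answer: 14807104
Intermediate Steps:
a = -4 (a = -3 - 1 = -4)
X(S) = 3844 (X(S) = (-2 + (3 + 5)²)² = (-2 + 8²)² = (-2 + 64)² = 62² = 3844)
k = 3848 (k = -1*(-4) + 3844 = 4 + 3844 = 3848)
k² = 3848² = 14807104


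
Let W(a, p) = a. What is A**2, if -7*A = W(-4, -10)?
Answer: 16/49 ≈ 0.32653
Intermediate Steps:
A = 4/7 (A = -1/7*(-4) = 4/7 ≈ 0.57143)
A**2 = (4/7)**2 = 16/49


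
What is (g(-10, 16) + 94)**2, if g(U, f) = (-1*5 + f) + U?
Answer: 9025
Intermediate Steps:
g(U, f) = -5 + U + f (g(U, f) = (-5 + f) + U = -5 + U + f)
(g(-10, 16) + 94)**2 = ((-5 - 10 + 16) + 94)**2 = (1 + 94)**2 = 95**2 = 9025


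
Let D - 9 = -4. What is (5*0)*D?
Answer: 0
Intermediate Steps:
D = 5 (D = 9 - 4 = 5)
(5*0)*D = (5*0)*5 = 0*5 = 0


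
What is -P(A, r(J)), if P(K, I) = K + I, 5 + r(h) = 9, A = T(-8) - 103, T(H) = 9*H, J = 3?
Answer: 171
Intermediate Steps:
A = -175 (A = 9*(-8) - 103 = -72 - 103 = -175)
r(h) = 4 (r(h) = -5 + 9 = 4)
P(K, I) = I + K
-P(A, r(J)) = -(4 - 175) = -1*(-171) = 171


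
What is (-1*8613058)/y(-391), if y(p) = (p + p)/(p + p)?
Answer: -8613058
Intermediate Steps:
y(p) = 1 (y(p) = (2*p)/((2*p)) = (2*p)*(1/(2*p)) = 1)
(-1*8613058)/y(-391) = -1*8613058/1 = -8613058*1 = -8613058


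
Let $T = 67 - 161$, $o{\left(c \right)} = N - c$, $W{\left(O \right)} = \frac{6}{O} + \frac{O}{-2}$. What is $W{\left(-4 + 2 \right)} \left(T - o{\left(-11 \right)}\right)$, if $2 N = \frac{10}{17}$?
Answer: $\frac{3580}{17} \approx 210.59$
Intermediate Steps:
$N = \frac{5}{17}$ ($N = \frac{10 \cdot \frac{1}{17}}{2} = \frac{1}{2} \cdot \frac{10}{17} = \frac{5}{17} \approx 0.29412$)
$W{\left(O \right)} = \frac{6}{O} - \frac{O}{2}$ ($W{\left(O \right)} = \frac{6}{O} + O \left(- \frac{1}{2}\right) = \frac{6}{O} - \frac{O}{2}$)
$o{\left(c \right)} = \frac{5}{17} - c$
$T = -94$
$W{\left(-4 + 2 \right)} \left(T - o{\left(-11 \right)}\right) = \left(\frac{6}{-4 + 2} - \frac{-4 + 2}{2}\right) \left(-94 - \left(\frac{5}{17} - -11\right)\right) = \left(\frac{6}{-2} - -1\right) \left(-94 - \left(\frac{5}{17} + 11\right)\right) = \left(6 \left(- \frac{1}{2}\right) + 1\right) \left(-94 - \frac{192}{17}\right) = \left(-3 + 1\right) \left(-94 - \frac{192}{17}\right) = \left(-2\right) \left(- \frac{1790}{17}\right) = \frac{3580}{17}$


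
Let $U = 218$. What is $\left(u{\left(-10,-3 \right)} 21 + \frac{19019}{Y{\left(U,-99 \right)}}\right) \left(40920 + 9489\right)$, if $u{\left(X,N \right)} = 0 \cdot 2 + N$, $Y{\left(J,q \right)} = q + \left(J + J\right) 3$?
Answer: $- \frac{73865988}{31} \approx -2.3828 \cdot 10^{6}$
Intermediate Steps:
$Y{\left(J,q \right)} = q + 6 J$ ($Y{\left(J,q \right)} = q + 2 J 3 = q + 6 J$)
$u{\left(X,N \right)} = N$ ($u{\left(X,N \right)} = 0 + N = N$)
$\left(u{\left(-10,-3 \right)} 21 + \frac{19019}{Y{\left(U,-99 \right)}}\right) \left(40920 + 9489\right) = \left(\left(-3\right) 21 + \frac{19019}{-99 + 6 \cdot 218}\right) \left(40920 + 9489\right) = \left(-63 + \frac{19019}{-99 + 1308}\right) 50409 = \left(-63 + \frac{19019}{1209}\right) 50409 = \left(-63 + 19019 \cdot \frac{1}{1209}\right) 50409 = \left(-63 + \frac{1463}{93}\right) 50409 = \left(- \frac{4396}{93}\right) 50409 = - \frac{73865988}{31}$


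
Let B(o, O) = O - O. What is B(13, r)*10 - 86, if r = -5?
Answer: -86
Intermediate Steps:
B(o, O) = 0
B(13, r)*10 - 86 = 0*10 - 86 = 0 - 86 = -86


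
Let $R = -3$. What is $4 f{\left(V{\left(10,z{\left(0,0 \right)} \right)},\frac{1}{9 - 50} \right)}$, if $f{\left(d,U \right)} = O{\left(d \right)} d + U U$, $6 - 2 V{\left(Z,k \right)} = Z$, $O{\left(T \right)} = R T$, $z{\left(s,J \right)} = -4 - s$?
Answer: $- \frac{80684}{1681} \approx -47.998$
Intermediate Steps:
$O{\left(T \right)} = - 3 T$
$V{\left(Z,k \right)} = 3 - \frac{Z}{2}$
$f{\left(d,U \right)} = U^{2} - 3 d^{2}$ ($f{\left(d,U \right)} = - 3 d d + U U = - 3 d^{2} + U^{2} = U^{2} - 3 d^{2}$)
$4 f{\left(V{\left(10,z{\left(0,0 \right)} \right)},\frac{1}{9 - 50} \right)} = 4 \left(\left(\frac{1}{9 - 50}\right)^{2} - 3 \left(3 - 5\right)^{2}\right) = 4 \left(\left(\frac{1}{-41}\right)^{2} - 3 \left(3 - 5\right)^{2}\right) = 4 \left(\left(- \frac{1}{41}\right)^{2} - 3 \left(-2\right)^{2}\right) = 4 \left(\frac{1}{1681} - 12\right) = 4 \left(- \frac{20171}{1681}\right) = - \frac{80684}{1681}$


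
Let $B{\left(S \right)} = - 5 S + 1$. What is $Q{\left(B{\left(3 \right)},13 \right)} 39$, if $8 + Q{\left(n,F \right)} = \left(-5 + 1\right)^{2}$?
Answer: $312$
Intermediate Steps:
$B{\left(S \right)} = 1 - 5 S$
$Q{\left(n,F \right)} = 8$ ($Q{\left(n,F \right)} = -8 + \left(-5 + 1\right)^{2} = -8 + \left(-4\right)^{2} = -8 + 16 = 8$)
$Q{\left(B{\left(3 \right)},13 \right)} 39 = 8 \cdot 39 = 312$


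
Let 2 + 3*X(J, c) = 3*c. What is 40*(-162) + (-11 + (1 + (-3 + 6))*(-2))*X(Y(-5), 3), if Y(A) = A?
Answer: -19573/3 ≈ -6524.3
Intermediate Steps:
X(J, c) = -2/3 + c (X(J, c) = -2/3 + (3*c)/3 = -2/3 + c)
40*(-162) + (-11 + (1 + (-3 + 6))*(-2))*X(Y(-5), 3) = 40*(-162) + (-11 + (1 + (-3 + 6))*(-2))*(-2/3 + 3) = -6480 + (-11 + (1 + 3)*(-2))*(7/3) = -6480 + (-11 + 4*(-2))*(7/3) = -6480 + (-11 - 8)*(7/3) = -6480 - 19*7/3 = -6480 - 133/3 = -19573/3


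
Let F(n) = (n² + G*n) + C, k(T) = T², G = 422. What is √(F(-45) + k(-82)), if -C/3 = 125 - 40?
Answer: 16*I*√41 ≈ 102.45*I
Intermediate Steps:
C = -255 (C = -3*(125 - 40) = -3*85 = -255)
F(n) = -255 + n² + 422*n (F(n) = (n² + 422*n) - 255 = -255 + n² + 422*n)
√(F(-45) + k(-82)) = √((-255 + (-45)² + 422*(-45)) + (-82)²) = √((-255 + 2025 - 18990) + 6724) = √(-17220 + 6724) = √(-10496) = 16*I*√41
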